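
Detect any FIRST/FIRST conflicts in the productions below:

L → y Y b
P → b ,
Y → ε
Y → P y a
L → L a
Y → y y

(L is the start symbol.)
Yes. L → y Y b / L → L a on { 'y' }

A FIRST/FIRST conflict occurs when two productions N → α and N → β for the same non-terminal have FIRST(α) ∩ FIRST(β) ≠ ∅ (with ε ∈ FIRST of a nullable right-hand side, so two nullable alternatives also conflict).

FIRST sets of the non-terminals at (or reachable through a nullable prefix from) the front of some alternative:
  FIRST(L) = { 'y' }
  FIRST(P) = { 'b' }

Productions for L:
  L → y Y b: FIRST = { 'y' }
  L → L a: FIRST = { 'y' }
Productions for Y:
  Y → ε: FIRST = { ε }
  Y → P y a: FIRST = { 'b' }
  Y → y y: FIRST = { 'y' }
P has only one production, so no FIRST/FIRST conflict is possible there.

Conflict for L: L → y Y b and L → L a
  Overlap: { 'y' }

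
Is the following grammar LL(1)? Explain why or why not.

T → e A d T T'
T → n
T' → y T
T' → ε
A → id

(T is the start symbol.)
No. Predict set conflict for T': { 'y' }

Relevant sets:
  FOLLOW(T') = { $, 'y' }

For T:
  PREDICT(T → e A d T T') = { 'e' }
  PREDICT(T → n) = { 'n' }
For T':
  PREDICT(T' → y T) = { 'y' }
  PREDICT(T' → ε) = { $, 'y' }
A has a single production, so nothing to check there.

Conflict found: Predict set conflict for T': { 'y' }
The grammar is NOT LL(1).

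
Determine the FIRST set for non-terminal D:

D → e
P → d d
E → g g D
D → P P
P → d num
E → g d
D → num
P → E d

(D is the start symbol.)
{ 'd', 'e', 'g', 'num' }

FIRST sets of the other non-terminals involved (by the same procedure, iterated to a fixed point):
  FIRST(P) = { 'd', 'g' }

From D → e:
  - e is a terminal: add 'e' and stop
From D → P P:
  - P is a non-terminal: add FIRST(P) \ {ε} = { 'd', 'g' }
    P is not nullable, so stop
From D → num:
  - num is a terminal: add 'num' and stop

Collecting: FIRST(D) = { 'd', 'e', 'g', 'num' }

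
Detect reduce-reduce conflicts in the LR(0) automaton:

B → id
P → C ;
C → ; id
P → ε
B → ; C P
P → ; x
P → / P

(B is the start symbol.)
No reduce-reduce conflicts

A reduce-reduce conflict occurs when an LR(0) state has two complete items [A → α .] and [B → β .] — both call for a reduction, and with no lookahead the parser cannot choose between them.

Augment with B' → B and build the canonical LR(0) collection (I0 = CLOSURE({[B' → . B]}), then GOTO on every symbol after a dot until no new states appear). It has 14 states:
  I0: { [B → . ; C P], [B → . id], [B' → . B] }  — shift
  I1: { [B → ; . C P], [C → . ; id] }  — shift
  I2: { [B' → B .] }  — accept
  I3: { [B → id .] }  — reduce
  I4: { [C → ; . id] }  — shift
  I5: { [B → ; C . P], [C → . ; id], [P → . / P], [P → . ; x], [P → . C ;], [P → .] }  — shift, reduce
  I6: { [C → . ; id], [P → . / P], [P → . ; x], [P → . C ;], [P → .], [P → / . P] }  — shift, reduce
  I7: { [C → ; . id], [P → ; . x] }  — shift
  I8: { [P → C . ;] }  — shift
  I9: { [B → ; C P .] }  — reduce
  I10: { [P → C ; .] }  — reduce
  I11: { [C → ; id .] }  — reduce
  I12: { [P → ; x .] }  — reduce
  I13: { [P → / P .] }  — reduce

No state contains more than one complete item.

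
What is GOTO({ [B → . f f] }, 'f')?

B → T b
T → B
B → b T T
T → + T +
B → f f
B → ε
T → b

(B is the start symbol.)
{ [B → f . f] }

GOTO(I, 'f') = CLOSURE({ [A → αX.β] : [A → α.Xβ] ∈ I, X = 'f' })

Items with dot before 'f', with the dot advanced:
  [B → . f f] → [B → f . f]
Closure adds nothing (no advanced item has the dot before a non-terminal).

GOTO = { [B → f . f] }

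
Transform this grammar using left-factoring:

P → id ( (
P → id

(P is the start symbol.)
P → id P'
P' → ( (
P' → ε

Left-factoring transforms A → αβ₁ | αβ₂ into A → αA' and A' → β₁ | β₂
(α is the longest common prefix among the alternatives). Repeat until
no nonterminal has two alternatives with a common prefix.

Round 1: P has alternatives sharing prefix 'id'. Introduce P': P → id P'
  Add: P' → ( (
  Add: P' → ε

No remaining common prefixes — done.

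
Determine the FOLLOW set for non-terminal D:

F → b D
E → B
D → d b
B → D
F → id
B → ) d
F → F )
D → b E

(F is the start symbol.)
{ $, ')' }

To compute FOLLOW(D), find every occurrence of D on a right-hand side N → α D β: add FIRST(β) \ {ε}, and if β is empty or nullable also add FOLLOW(N). Iterate to a fixed point.

In F → b D: D is at the end, add FOLLOW(F)
In B → D: D is at the end, add FOLLOW(B)

The FOLLOW sets referred to above (computed the same way, to a fixed point):
  FOLLOW(F) = { $, ')' }
  FOLLOW(B) = { $, ')' }

Taking the union: FOLLOW(D) = { $, ')' }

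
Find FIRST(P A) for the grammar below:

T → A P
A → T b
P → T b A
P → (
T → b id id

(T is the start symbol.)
{ '(', 'b' }

FIRST sets of the non-terminals involved (from the grammar, by fixed-point iteration):
  FIRST(P) = { '(', 'b' }

To compute FIRST(P A), process the symbols left to right:
Symbol P is a non-terminal. Add FIRST(P) \ {ε} = { '(', 'b' }
P is not nullable (ε ∉ FIRST(P)), so stop here.
FIRST(P A) = { '(', 'b' }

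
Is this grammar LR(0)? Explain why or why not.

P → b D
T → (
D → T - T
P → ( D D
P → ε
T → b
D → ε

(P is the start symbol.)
No. Shift-reduce conflict between [P → .] and [P → . ( D D]

A grammar is LR(0) if no state in the canonical LR(0) collection has:
  - both a shift item (dot before a terminal) and a complete item (shift-reduce conflict), or
  - two or more complete items (reduce-reduce conflict; the accept item [P' → P .] counts as a complete item here).

Augment with P' → P and build the canonical LR(0) collection (I0 = CLOSURE({[P' → . P]}), then GOTO on every symbol after a dot until no new states appear). It has 12 states:
  I0: { [P → . ( D D], [P → . b D], [P → .], [P' → . P] }  — shift, reduce
  I1: { [D → . T - T], [D → .], [P → ( . D D], [T → . (], [T → . b] }  — shift, reduce
  I2: { [P' → P .] }  — accept
  I3: { [D → . T - T], [D → .], [P → b . D], [T → . (], [T → . b] }  — shift, reduce
  I4: { [T → ( .] }  — reduce
  I5: { [P → b D .] }  — reduce
  I6: { [D → T . - T] }  — shift
  I7: { [T → b .] }  — reduce
  I8: { [D → T - . T], [T → . (], [T → . b] }  — shift
  I9: { [D → T - T .] }  — reduce
  I10: { [D → . T - T], [D → .], [P → ( D . D], [T → . (], [T → . b] }  — shift, reduce
  I11: { [P → ( D D .] }  — reduce

Conflict in state I0:
  Shift-reduce conflict between [P → .] and [P → . ( D D]
So the grammar is NOT LR(0).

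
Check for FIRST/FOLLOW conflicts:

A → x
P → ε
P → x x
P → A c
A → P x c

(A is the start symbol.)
A FIRST/FOLLOW conflict occurs when a non-terminal N has a nullable alternative N → β (β ⇒* ε) and another alternative N → α with FIRST(α) ∩ FOLLOW(N) ≠ ∅: on such a lookahead the parser cannot decide between expanding α and letting N vanish via β.

Nullable non-terminals: P.
FIRST sets used below: FIRST(A) = { 'x' }

P: nullable alternative(s) P → ε; FOLLOW(P) = { 'x' }
  P → ε: FIRST \ {ε} = { } — this is the only nullable alternative, skip
  P → x x: FIRST \ {ε} = { 'x' } — overlaps FOLLOW(P) on { 'x' }: CONFLICT
  P → A c: FIRST \ {ε} = { 'x' } — overlaps FOLLOW(P) on { 'x' }: CONFLICT

A has no nullable alternative, so no FIRST/FOLLOW check is needed there.

So the grammar has 2 FIRST/FOLLOW conflicts (marked CONFLICT above).

Answer: Yes. P → x x with FOLLOW(P) on { 'x' }; P → A c with FOLLOW(P) on { 'x' }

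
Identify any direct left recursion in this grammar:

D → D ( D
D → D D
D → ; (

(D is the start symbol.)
Yes, D is left-recursive

Direct left recursion occurs when N → N α for some non-terminal N (the right-hand side begins with the left-hand side itself).

D → D ( D: LEFT RECURSIVE (starts with D)
D → D D: LEFT RECURSIVE (starts with D)
D → ; (: starts with ';'

The grammar has direct left recursion on: D.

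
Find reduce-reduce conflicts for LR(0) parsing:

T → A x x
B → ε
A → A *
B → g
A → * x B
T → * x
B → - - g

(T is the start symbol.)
Yes — I7: [B → .] vs [T → * x .]

A reduce-reduce conflict occurs when an LR(0) state has two complete items [A → α .] and [B → β .] — both call for a reduction, and with no lookahead the parser cannot choose between them.

Augment with T' → T and build the canonical LR(0) collection (I0 = CLOSURE({[T' → . T]}), then GOTO on every symbol after a dot until no new states appear). It has 13 states:
  I0: { [A → . * x B], [A → . A *], [T → . * x], [T → . A x x], [T' → . T] }  — shift
  I1: { [A → * . x B], [T → * . x] }  — shift
  I2: { [A → A . *], [T → A . x x] }  — shift
  I3: { [T' → T .] }  — accept
  I4: { [A → A * .] }  — reduce
  I5: { [T → A x . x] }  — shift
  I6: { [T → A x x .] }  — reduce
  I7: { [A → * x . B], [B → . - - g], [B → . g], [B → .], [T → * x .] }  — shift, 2 reduces
  I8: { [B → - . - g] }  — shift
  I9: { [A → * x B .] }  — reduce
  I10: { [B → g .] }  — reduce
  I11: { [B → - - . g] }  — shift
  I12: { [B → - - g .] }  — reduce

I7 contains complete items [B → .], [T → * x .] — reduce-reduce conflict.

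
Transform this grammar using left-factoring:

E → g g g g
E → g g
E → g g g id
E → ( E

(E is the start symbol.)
E → g g E'
E' → g E''
E'' → g
E'' → id
E' → ε
E → ( E

Left-factoring transforms A → αβ₁ | αβ₂ into A → αA' and A' → β₁ | β₂
(α is the longest common prefix among the alternatives). Repeat until
no nonterminal has two alternatives with a common prefix.

Round 1: E has alternatives sharing prefix 'g g'. Introduce E': E → g g E'
  Add: E' → g g
  Add: E' → ε
  Add: E' → g id

Round 2: E' has alternatives sharing prefix 'g'. Introduce E'': E' → g E''
  Add: E'' → g
  Add: E'' → id

No remaining common prefixes — done.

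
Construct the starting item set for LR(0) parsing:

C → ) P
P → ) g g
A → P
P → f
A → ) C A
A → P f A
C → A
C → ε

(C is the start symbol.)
{ [A → . ) C A], [A → . P f A], [A → . P], [C → . ) P], [C → . A], [C → .], [C' → . C], [P → . ) g g], [P → . f] }

First, augment the grammar with C' → C
I₀ = CLOSURE({ [C' → . C] }):
  [C' → . C] has the dot before C: add [C → . ) P], [C → . A], [C → .]
  [C → . A] has the dot before A: add [A → . P], [A → . ) C A], [A → . P f A]
  [A → . P] has the dot before P: add [P → . ) g g], [P → . f]
No further items can be added.

I₀ = { [A → . ) C A], [A → . P f A], [A → . P], [C → . ) P], [C → . A], [C → .], [C' → . C], [P → . ) g g], [P → . f] }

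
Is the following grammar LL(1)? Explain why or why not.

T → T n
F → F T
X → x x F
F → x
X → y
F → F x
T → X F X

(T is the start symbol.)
No. Predict set conflict for T: { 'x', 'y' }

Relevant sets:
  FIRST(T) = { 'x', 'y' }
  FIRST(X) = { 'x', 'y' }
  FIRST(F) = { 'x' }

For T:
  PREDICT(T → T n) = { 'x', 'y' }
  PREDICT(T → X F X) = { 'x', 'y' }
For F:
  PREDICT(F → F T) = { 'x' }
  PREDICT(F → x) = { 'x' }
  PREDICT(F → F x) = { 'x' }
For X:
  PREDICT(X → x x F) = { 'x' }
  PREDICT(X → y) = { 'y' }

Conflict found: Predict set conflict for T: { 'x', 'y' }
The grammar is NOT LL(1).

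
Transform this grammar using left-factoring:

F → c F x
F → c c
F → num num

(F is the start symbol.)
Left-factoring transforms A → αβ₁ | αβ₂ into A → αA' and A' → β₁ | β₂
(α is the longest common prefix among the alternatives). Repeat until
no nonterminal has two alternatives with a common prefix.

Round 1: F has alternatives sharing prefix 'c'. Introduce F': F → c F'
  Add: F' → F x
  Add: F' → c

No remaining common prefixes — done.

Resulting grammar:
F → c F'
F' → F x
F' → c
F → num num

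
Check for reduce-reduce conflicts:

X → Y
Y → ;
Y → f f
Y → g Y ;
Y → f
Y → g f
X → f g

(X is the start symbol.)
A reduce-reduce conflict occurs when an LR(0) state has two complete items [A → α .] and [B → β .] — both call for a reduction, and with no lookahead the parser cannot choose between them.

Augment with X' → X and build the canonical LR(0) collection (I0 = CLOSURE({[X' → . X]}), then GOTO on every symbol after a dot until no new states appear). It has 11 states:
  I0: { [X → . Y], [X → . f g], [X' → . X], [Y → . ;], [Y → . f f], [Y → . f], [Y → . g Y ;], [Y → . g f] }  — shift
  I1: { [Y → ; .] }  — reduce
  I2: { [X' → X .] }  — accept
  I3: { [X → Y .] }  — reduce
  I4: { [X → f . g], [Y → f . f], [Y → f .] }  — shift, reduce
  I5: { [Y → . ;], [Y → . f f], [Y → . f], [Y → . g Y ;], [Y → . g f], [Y → g . Y ;], [Y → g . f] }  — shift
  I6: { [Y → g Y . ;] }  — shift
  I7: { [Y → f . f], [Y → f .], [Y → g f .] }  — shift, 2 reduces
  I8: { [Y → f f .] }  — reduce
  I9: { [Y → g Y ; .] }  — reduce
  I10: { [X → f g .] }  — reduce

I7 contains complete items [Y → f .], [Y → g f .] — reduce-reduce conflict.

Answer: Yes — I7: [Y → f .] vs [Y → g f .]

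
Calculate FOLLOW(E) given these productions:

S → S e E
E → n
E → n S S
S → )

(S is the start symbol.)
To compute FOLLOW(E), find every occurrence of E on a right-hand side N → α E β: add FIRST(β) \ {ε}, and if β is empty or nullable also add FOLLOW(N). Iterate to a fixed point.

In S → S e E: E is at the end, add FOLLOW(S)

The FOLLOW sets referred to above (computed the same way, to a fixed point):
  FOLLOW(S) = { $, ')', 'e' }

Taking the union: FOLLOW(E) = { $, ')', 'e' }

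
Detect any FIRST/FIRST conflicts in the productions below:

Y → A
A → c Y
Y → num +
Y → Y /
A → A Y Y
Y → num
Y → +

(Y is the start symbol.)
Yes. Y → A / Y → Y '/' on { 'c' }; Y → num '+' / Y → Y '/' on { 'num' }; Y → num '+' / Y → num on { 'num' }; Y → Y '/' / Y → num on { 'num' }; Y → Y '/' / Y → '+' on { '+' }; A → c Y / A → A Y Y on { 'c' }

A FIRST/FIRST conflict occurs when two productions N → α and N → β for the same non-terminal have FIRST(α) ∩ FIRST(β) ≠ ∅ (with ε ∈ FIRST of a nullable right-hand side, so two nullable alternatives also conflict).

FIRST sets of the non-terminals at (or reachable through a nullable prefix from) the front of some alternative:
  FIRST(A) = { 'c' }
  FIRST(Y) = { '+', 'c', 'num' }

Productions for Y:
  Y → A: FIRST = { 'c' }
  Y → num +: FIRST = { 'num' }
  Y → Y /: FIRST = { '+', 'c', 'num' }
  Y → num: FIRST = { 'num' }
  Y → +: FIRST = { '+' }
Productions for A:
  A → c Y: FIRST = { 'c' }
  A → A Y Y: FIRST = { 'c' }

Conflict for Y: Y → A and Y → Y /
  Overlap: { 'c' }
Conflict for Y: Y → num + and Y → Y /
  Overlap: { 'num' }
Conflict for Y: Y → num + and Y → num
  Overlap: { 'num' }
Conflict for Y: Y → Y / and Y → num
  Overlap: { 'num' }
Conflict for Y: Y → Y / and Y → +
  Overlap: { '+' }
Conflict for A: A → c Y and A → A Y Y
  Overlap: { 'c' }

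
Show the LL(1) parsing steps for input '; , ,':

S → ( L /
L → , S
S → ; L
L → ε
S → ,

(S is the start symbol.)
LL(1) parsing maintains a stack (initially the start symbol over $) and the input. At each step: if the stack top is a terminal, match it against the current input token; if it is a non-terminal N, replace it with the RHS of M[N, lookahead] (the unique production whose predict set contains the lookahead).

Stack is shown with the top on the left.

Stack  Input    Action
----------------------
S $    ; , , $  output S → ; L
; L $  ; , , $  match ';'
L $    , , $    output L → , S
, S $  , , $    match ','
S $    , $      output S → ,
, $    , $      match ','
$      $        accept

The string is accepted.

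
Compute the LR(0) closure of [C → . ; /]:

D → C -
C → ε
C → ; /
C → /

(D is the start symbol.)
{ [C → . ; /] }

To compute CLOSURE, for each item [A → α.Bβ] where B is a non-terminal, add [B → .γ] for all productions B → γ; repeat for the newly added items until nothing changes.

Start with: [C → . ; /]
The dot precedes the terminal ';', so nothing is added.

CLOSURE = { [C → . ; /] }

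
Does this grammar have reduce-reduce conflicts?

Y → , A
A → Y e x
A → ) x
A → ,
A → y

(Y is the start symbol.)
Augment with Y' → Y and build the canonical LR(0) collection (I0 = CLOSURE({[Y' → . Y]}), then GOTO on every symbol after a dot until no new states appear). It has 11 states:
  I0: { [Y → . , A], [Y' → . Y] }  — shift
  I1: { [A → . ) x], [A → . ,], [A → . Y e x], [A → . y], [Y → , . A], [Y → . , A] }  — shift
  I2: { [Y' → Y .] }  — accept
  I3: { [A → ) . x] }  — shift
  I4: { [A → , .], [A → . ) x], [A → . ,], [A → . Y e x], [A → . y], [Y → , . A], [Y → . , A] }  — shift, reduce
  I5: { [Y → , A .] }  — reduce
  I6: { [A → Y . e x] }  — shift
  I7: { [A → y .] }  — reduce
  I8: { [A → Y e . x] }  — shift
  I9: { [A → Y e x .] }  — reduce
  I10: { [A → ) x .] }  — reduce

No state contains more than one complete item.

Answer: No reduce-reduce conflicts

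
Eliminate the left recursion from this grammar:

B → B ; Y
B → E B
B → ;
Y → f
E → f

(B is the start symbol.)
B → E B B'
B → ; B'
B' → ; Y B'
B' → ε
Y → f
E → f

B is directly left-recursive. The standard transformation for
  A → A α₁ | ... | A α_m | β₁ | ... | β_n
is
  A  → β₁ A' | ... | β_n A'
  A' → α₁ A' | ... | α_m A' | ε

B → E B becomes B → E B B'
B → ; becomes B → ; B'
B → B ; Y becomes B' → ; Y B'
Add B' → ε

Productions for other non-terminals are unchanged:
  Y → f
  E → f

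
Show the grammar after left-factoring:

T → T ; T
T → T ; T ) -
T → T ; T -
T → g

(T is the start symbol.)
Left-factoring transforms A → αβ₁ | αβ₂ into A → αA' and A' → β₁ | β₂
(α is the longest common prefix among the alternatives). Repeat until
no nonterminal has two alternatives with a common prefix.

Round 1: T has alternatives sharing prefix 'T ; T'. Introduce T': T → T ; T T'
  Add: T' → ε
  Add: T' → ) -
  Add: T' → -

No remaining common prefixes — done.

Resulting grammar:
T → T ; T T'
T' → ε
T' → ) -
T' → -
T → g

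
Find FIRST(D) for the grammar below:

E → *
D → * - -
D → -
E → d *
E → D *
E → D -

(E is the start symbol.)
From D → * - -:
  - '*' is a terminal: add '*' and stop
From D → -:
  - '-' is a terminal: add '-' and stop

Collecting: FIRST(D) = { '*', '-' }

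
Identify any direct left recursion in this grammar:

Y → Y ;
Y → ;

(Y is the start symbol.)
Yes, Y is left-recursive

Direct left recursion occurs when N → N α for some non-terminal N (the right-hand side begins with the left-hand side itself).

Y → Y ;: LEFT RECURSIVE (starts with Y)
Y → ;: starts with ';'

The grammar has direct left recursion on: Y.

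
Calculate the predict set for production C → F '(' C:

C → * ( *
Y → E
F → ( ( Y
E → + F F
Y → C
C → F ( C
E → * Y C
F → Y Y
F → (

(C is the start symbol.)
{ '(', '*', '+' }

PREDICT(C → F '(' C) = (FIRST(RHS) \ {ε}) ∪ (FOLLOW(C) if ε ∈ FIRST(RHS), i.e. RHS ⇒* ε)
FIRST(F) = { '(', '*', '+' }
FIRST(F '(' C) = { '(', '*', '+' }
ε ∉ FIRST(F '(' C), so FOLLOW(C) is not added.
PREDICT(C → F '(' C) = { '(', '*', '+' }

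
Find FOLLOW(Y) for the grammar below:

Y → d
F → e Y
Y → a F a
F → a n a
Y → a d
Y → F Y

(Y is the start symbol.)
{ $, 'a', 'd', 'e' }

Y is the start symbol, so $ ∈ FOLLOW(Y).
In F → e Y: Y is at the end, add FOLLOW(F)
In Y → F Y: Y is at the end; this adds FOLLOW(Y) to itself — nothing new

The FOLLOW sets referred to above (computed the same way, to a fixed point):
  FOLLOW(F) = { 'a', 'd', 'e' }

Taking the union: FOLLOW(Y) = { $, 'a', 'd', 'e' }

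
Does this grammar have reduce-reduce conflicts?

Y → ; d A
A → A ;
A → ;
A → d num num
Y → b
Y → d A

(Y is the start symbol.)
No reduce-reduce conflicts

Augment with Y' → Y and build the canonical LR(0) collection (I0 = CLOSURE({[Y' → . Y]}), then GOTO on every symbol after a dot until no new states appear). It has 13 states:
  I0: { [Y → . ; d A], [Y → . b], [Y → . d A], [Y' → . Y] }  — shift
  I1: { [Y → ; . d A] }  — shift
  I2: { [Y' → Y .] }  — accept
  I3: { [Y → b .] }  — reduce
  I4: { [A → . ;], [A → . A ;], [A → . d num num], [Y → d . A] }  — shift
  I5: { [A → ; .] }  — reduce
  I6: { [A → A . ;], [Y → d A .] }  — shift, reduce
  I7: { [A → d . num num] }  — shift
  I8: { [A → d num . num] }  — shift
  I9: { [A → d num num .] }  — reduce
  I10: { [A → A ; .] }  — reduce
  I11: { [A → . ;], [A → . A ;], [A → . d num num], [Y → ; d . A] }  — shift
  I12: { [A → A . ;], [Y → ; d A .] }  — shift, reduce

No state contains more than one complete item.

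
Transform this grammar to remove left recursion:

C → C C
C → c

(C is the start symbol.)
C is directly left-recursive. The standard transformation for
  A → A α₁ | ... | A α_m | β₁ | ... | β_n
is
  A  → β₁ A' | ... | β_n A'
  A' → α₁ A' | ... | α_m A' | ε

C → c becomes C → c C'
C → C C becomes C' → C C'
Add C' → ε

Resulting grammar:
C → c C'
C' → C C'
C' → ε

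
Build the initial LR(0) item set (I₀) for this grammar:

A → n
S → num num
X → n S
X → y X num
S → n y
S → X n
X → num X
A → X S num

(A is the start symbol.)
First, augment the grammar with A' → A
I₀ = CLOSURE({ [A' → . A] }):
  [A' → . A] has the dot before A: add [A → . n], [A → . X S num]
  [A → . X S num] has the dot before X: add [X → . n S], [X → . y X num], [X → . num X]
No further items can be added.

I₀ = { [A → . X S num], [A → . n], [A' → . A], [X → . n S], [X → . num X], [X → . y X num] }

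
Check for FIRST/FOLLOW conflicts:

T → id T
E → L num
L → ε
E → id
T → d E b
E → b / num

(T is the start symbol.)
No FIRST/FOLLOW conflicts.

A FIRST/FOLLOW conflict occurs when a non-terminal N has a nullable alternative N → β (β ⇒* ε) and another alternative N → α with FIRST(α) ∩ FOLLOW(N) ≠ ∅: on such a lookahead the parser cannot decide between expanding α and letting N vanish via β.

Nullable non-terminals: L.
L has a nullable alternative but only one production, so nothing to check.

E, T have no nullable alternative, so no FIRST/FOLLOW check is needed there.

No FIRST/FOLLOW conflicts found.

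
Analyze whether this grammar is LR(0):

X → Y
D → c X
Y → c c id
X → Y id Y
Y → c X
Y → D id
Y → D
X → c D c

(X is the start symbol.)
No. Shift-reduce conflict between [Y → D .] and [Y → D . id]

A grammar is LR(0) if no state in the canonical LR(0) collection has:
  - both a shift item (dot before a terminal) and a complete item (shift-reduce conflict), or
  - two or more complete items (reduce-reduce conflict; the accept item [X' → X .] counts as a complete item here).

Augment with X' → X and build the canonical LR(0) collection (I0 = CLOSURE({[X' → . X]}), then GOTO on every symbol after a dot until no new states appear). It has 14 states:
  I0: { [D → . c X], [X → . Y id Y], [X → . Y], [X → . c D c], [X' → . X], [Y → . D id], [Y → . D], [Y → . c X], [Y → . c c id] }  — shift
  I1: { [Y → D . id], [Y → D .] }  — shift, reduce
  I2: { [X' → X .] }  — accept
  I3: { [X → Y . id Y], [X → Y .] }  — shift, reduce
  I4: { [D → . c X], [D → c . X], [X → . Y id Y], [X → . Y], [X → . c D c], [X → c . D c], [Y → . D id], [Y → . D], [Y → . c X], [Y → . c c id], [Y → c . X], [Y → c . c id] }  — shift
  I5: { [X → c D . c], [Y → D . id], [Y → D .] }  — shift, reduce
  I6: { [D → c X .], [Y → c X .] }  — 2 reduces
  I7: { [D → . c X], [D → c . X], [X → . Y id Y], [X → . Y], [X → . c D c], [X → c . D c], [Y → . D id], [Y → . D], [Y → . c X], [Y → . c c id], [Y → c . X], [Y → c . c id], [Y → c c . id] }  — shift
  I8: { [Y → c c id .] }  — reduce
  I9: { [X → c D c .] }  — reduce
  I10: { [Y → D id .] }  — reduce
  I11: { [D → . c X], [X → Y id . Y], [Y → . D id], [Y → . D], [Y → . c X], [Y → . c c id] }  — shift
  I12: { [X → Y id Y .] }  — reduce
  I13: { [D → . c X], [D → c . X], [X → . Y id Y], [X → . Y], [X → . c D c], [Y → . D id], [Y → . D], [Y → . c X], [Y → . c c id], [Y → c . X], [Y → c . c id] }  — shift

Conflict in state I1:
  Shift-reduce conflict between [Y → D .] and [Y → D . id]
So the grammar is NOT LR(0).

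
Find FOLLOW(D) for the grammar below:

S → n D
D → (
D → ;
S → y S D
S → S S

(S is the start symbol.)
{ $, '(', ';', 'n', 'y' }

To compute FOLLOW(D), find every occurrence of D on a right-hand side N → α D β: add FIRST(β) \ {ε}, and if β is empty or nullable also add FOLLOW(N). Iterate to a fixed point.

In S → n D: D is at the end, add FOLLOW(S)
In S → y S D: D is at the end, add FOLLOW(S)

The FOLLOW sets referred to above (computed the same way, to a fixed point):
  FOLLOW(S) = { $, '(', ';', 'n', 'y' }

Taking the union: FOLLOW(D) = { $, '(', ';', 'n', 'y' }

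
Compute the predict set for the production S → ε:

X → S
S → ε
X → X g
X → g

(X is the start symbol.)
PREDICT(S → ε) = (FIRST(RHS) \ {ε}) ∪ (FOLLOW(S) if ε ∈ FIRST(RHS), i.e. RHS ⇒* ε)
The right-hand side is ε (FIRST(ε) = { ε }), so the predict set is FOLLOW(S) = { $, 'g' }
PREDICT(S → ε) = { $, 'g' }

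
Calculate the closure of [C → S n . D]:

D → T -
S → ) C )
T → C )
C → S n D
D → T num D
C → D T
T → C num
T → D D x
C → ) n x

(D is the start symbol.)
{ [C → . ) n x], [C → . D T], [C → . S n D], [C → S n . D], [D → . T -], [D → . T num D], [S → . ) C )], [T → . C )], [T → . C num], [T → . D D x] }

To compute CLOSURE, for each item [A → α.Bβ] where B is a non-terminal, add [B → .γ] for all productions B → γ; repeat for the newly added items until nothing changes.

Start with: [C → S n . D]
  [C → S n . D] has the dot before D: add [D → . T -], [D → . T num D]
  [D → . T -] has the dot before T: add [T → . C )], [T → . C num], [T → . D D x]
  [T → . C )] has the dot before C: add [C → . S n D], [C → . D T], [C → . ) n x]
  [C → . S n D] has the dot before S: add [S → . ) C )]
No further items can be added.

CLOSURE = { [C → . ) n x], [C → . D T], [C → . S n D], [C → S n . D], [D → . T -], [D → . T num D], [S → . ) C )], [T → . C )], [T → . C num], [T → . D D x] }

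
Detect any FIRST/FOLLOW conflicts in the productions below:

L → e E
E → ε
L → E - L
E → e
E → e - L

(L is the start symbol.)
Nullable non-terminals: E.

E: nullable alternative(s) E → ε; FOLLOW(E) = { $, '-' }
  E → ε: FIRST \ {ε} = { } — this is the only nullable alternative, skip
  E → e: FIRST \ {ε} = { 'e' } — disjoint from FOLLOW(E)
  E → e - L: FIRST \ {ε} = { 'e' } — disjoint from FOLLOW(E)

L has no nullable alternative, so no FIRST/FOLLOW check is needed there.

No FIRST/FOLLOW conflicts found.

Answer: No FIRST/FOLLOW conflicts.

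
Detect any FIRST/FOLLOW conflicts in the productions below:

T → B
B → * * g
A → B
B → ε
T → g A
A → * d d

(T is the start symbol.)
No FIRST/FOLLOW conflicts.

Nullable non-terminals: A, B, T.
FIRST sets used below: FIRST(B) = { '*', ε }

A: nullable alternative(s) A → B; FOLLOW(A) = { $ }
  A → B: FIRST \ {ε} = { '*' } — this is the only nullable alternative, skip
  A → * d d: FIRST \ {ε} = { '*' } — disjoint from FOLLOW(A)

B: nullable alternative(s) B → ε; FOLLOW(B) = { $ }
  B → * * g: FIRST \ {ε} = { '*' } — disjoint from FOLLOW(B)
  B → ε: FIRST \ {ε} = { } — this is the only nullable alternative, skip

T: nullable alternative(s) T → B; FOLLOW(T) = { $ }
  T → B: FIRST \ {ε} = { '*' } — this is the only nullable alternative, skip
  T → g A: FIRST \ {ε} = { 'g' } — disjoint from FOLLOW(T)

No FIRST/FOLLOW conflicts found.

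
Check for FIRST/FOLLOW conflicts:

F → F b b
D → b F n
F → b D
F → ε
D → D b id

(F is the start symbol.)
Yes. F → F b b with FOLLOW(F) on { 'b' }; F → b D with FOLLOW(F) on { 'b' }

A FIRST/FOLLOW conflict occurs when a non-terminal N has a nullable alternative N → β (β ⇒* ε) and another alternative N → α with FIRST(α) ∩ FOLLOW(N) ≠ ∅: on such a lookahead the parser cannot decide between expanding α and letting N vanish via β.

Nullable non-terminals: F.
FIRST sets used below: FIRST(F) = { 'b', ε }

F: nullable alternative(s) F → ε; FOLLOW(F) = { $, 'b', 'n' }
  F → F b b: FIRST \ {ε} = { 'b' } — overlaps FOLLOW(F) on { 'b' }: CONFLICT
  F → b D: FIRST \ {ε} = { 'b' } — overlaps FOLLOW(F) on { 'b' }: CONFLICT
  F → ε: FIRST \ {ε} = { } — this is the only nullable alternative, skip

D has no nullable alternative, so no FIRST/FOLLOW check is needed there.

So the grammar has 2 FIRST/FOLLOW conflicts (marked CONFLICT above).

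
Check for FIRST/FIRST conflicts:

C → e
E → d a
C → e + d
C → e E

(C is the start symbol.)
A FIRST/FIRST conflict occurs when two productions N → α and N → β for the same non-terminal have FIRST(α) ∩ FIRST(β) ≠ ∅ (with ε ∈ FIRST of a nullable right-hand side, so two nullable alternatives also conflict).

Productions for C:
  C → e: FIRST = { 'e' }
  C → e + d: FIRST = { 'e' }
  C → e E: FIRST = { 'e' }
E has only one production, so no FIRST/FIRST conflict is possible there.

Conflict for C: C → e and C → e + d
  Overlap: { 'e' }
Conflict for C: C → e and C → e E
  Overlap: { 'e' }
Conflict for C: C → e + d and C → e E
  Overlap: { 'e' }

Answer: Yes. C → e / C → e '+' d on { 'e' }; C → e / C → e E on { 'e' }; C → e '+' d / C → e E on { 'e' }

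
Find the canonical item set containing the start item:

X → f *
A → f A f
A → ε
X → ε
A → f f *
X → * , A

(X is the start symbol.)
First, augment the grammar with X' → X
I₀ = CLOSURE({ [X' → . X] }):
  [X' → . X] has the dot before X: add [X → . f *], [X → .], [X → . * , A]
No further items can be added.

I₀ = { [X → . * , A], [X → . f *], [X → .], [X' → . X] }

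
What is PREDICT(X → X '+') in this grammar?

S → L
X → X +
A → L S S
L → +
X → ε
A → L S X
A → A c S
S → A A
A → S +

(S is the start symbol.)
PREDICT(X → X '+') = (FIRST(RHS) \ {ε}) ∪ (FOLLOW(X) if ε ∈ FIRST(RHS), i.e. RHS ⇒* ε)
FIRST(X) = { '+', ε }
FIRST(X '+') = { '+' }
ε ∉ FIRST(X '+'), so FOLLOW(X) is not added.
PREDICT(X → X '+') = { '+' }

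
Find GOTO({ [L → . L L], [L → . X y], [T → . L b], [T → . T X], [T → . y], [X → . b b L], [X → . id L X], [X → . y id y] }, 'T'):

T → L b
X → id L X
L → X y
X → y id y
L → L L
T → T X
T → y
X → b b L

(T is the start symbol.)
GOTO(I, 'T') = CLOSURE({ [A → αX.β] : [A → α.Xβ] ∈ I, X = 'T' })

Items with dot before 'T', with the dot advanced:
  [T → . T X] → [T → T . X]
Closure of the advanced items:
  [T → T . X] has the dot before X: add [X → . id L X], [X → . y id y], [X → . b b L]

GOTO = { [T → T . X], [X → . b b L], [X → . id L X], [X → . y id y] }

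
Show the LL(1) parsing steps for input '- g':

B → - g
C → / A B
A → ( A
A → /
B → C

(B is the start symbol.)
LL(1) parsing maintains a stack (initially the start symbol over $) and the input. At each step: if the stack top is a terminal, match it against the current input token; if it is a non-terminal N, replace it with the RHS of M[N, lookahead] (the unique production whose predict set contains the lookahead).

Stack is shown with the top on the left.

Stack  Input  Action
--------------------
B $    - g $  output B → - g
- g $  - g $  match '-'
g $    g $    match 'g'
$      $      accept

The string is accepted.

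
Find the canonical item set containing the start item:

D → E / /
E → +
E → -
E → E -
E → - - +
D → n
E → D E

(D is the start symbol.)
First, augment the grammar with D' → D
I₀ = CLOSURE({ [D' → . D] }):
  [D' → . D] has the dot before D: add [D → . E / /], [D → . n]
  [D → . E / /] has the dot before E: add [E → . +], [E → . -], [E → . E -], [E → . - - +], [E → . D E]
No further items can be added.

I₀ = { [D → . E / /], [D → . n], [D' → . D], [E → . +], [E → . - - +], [E → . -], [E → . D E], [E → . E -] }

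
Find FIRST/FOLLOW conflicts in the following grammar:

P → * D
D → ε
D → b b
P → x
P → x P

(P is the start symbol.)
No FIRST/FOLLOW conflicts.

A FIRST/FOLLOW conflict occurs when a non-terminal N has a nullable alternative N → β (β ⇒* ε) and another alternative N → α with FIRST(α) ∩ FOLLOW(N) ≠ ∅: on such a lookahead the parser cannot decide between expanding α and letting N vanish via β.

Nullable non-terminals: D.

D: nullable alternative(s) D → ε; FOLLOW(D) = { $ }
  D → ε: FIRST \ {ε} = { } — this is the only nullable alternative, skip
  D → b b: FIRST \ {ε} = { 'b' } — disjoint from FOLLOW(D)

P has no nullable alternative, so no FIRST/FOLLOW check is needed there.

No FIRST/FOLLOW conflicts found.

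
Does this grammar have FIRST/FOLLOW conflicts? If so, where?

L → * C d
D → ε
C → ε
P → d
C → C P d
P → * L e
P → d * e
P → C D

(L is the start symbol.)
A FIRST/FOLLOW conflict occurs when a non-terminal N has a nullable alternative N → β (β ⇒* ε) and another alternative N → α with FIRST(α) ∩ FOLLOW(N) ≠ ∅: on such a lookahead the parser cannot decide between expanding α and letting N vanish via β.

Nullable non-terminals: C, D, P.
FIRST sets used below: FIRST(C) = { '*', 'd', ε }, FIRST(P) = { '*', 'd', ε }, FIRST(D) = { ε }

C: nullable alternative(s) C → ε; FOLLOW(C) = { '*', 'd' }
  C → ε: FIRST \ {ε} = { } — this is the only nullable alternative, skip
  C → C P d: FIRST \ {ε} = { '*', 'd' } — overlaps FOLLOW(C) on { '*', 'd' }: CONFLICT
D has a nullable alternative but only one production, so nothing to check.

P: nullable alternative(s) P → C D; FOLLOW(P) = { 'd' }
  P → d: FIRST \ {ε} = { 'd' } — overlaps FOLLOW(P) on { 'd' }: CONFLICT
  P → * L e: FIRST \ {ε} = { '*' } — disjoint from FOLLOW(P)
  P → d * e: FIRST \ {ε} = { 'd' } — overlaps FOLLOW(P) on { 'd' }: CONFLICT
  P → C D: FIRST \ {ε} = { '*', 'd' } — this is the only nullable alternative, skip

L has no nullable alternative, so no FIRST/FOLLOW check is needed there.

So the grammar has 3 FIRST/FOLLOW conflicts (marked CONFLICT above).

Answer: Yes. C → C P d with FOLLOW(C) on { '*', 'd' }; P → d with FOLLOW(P) on { 'd' }; P → d '*' e with FOLLOW(P) on { 'd' }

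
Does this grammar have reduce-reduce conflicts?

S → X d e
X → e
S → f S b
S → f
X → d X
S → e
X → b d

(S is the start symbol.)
A reduce-reduce conflict occurs when an LR(0) state has two complete items [A → α .] and [B → β .] — both call for a reduction, and with no lookahead the parser cannot choose between them.

Augment with S' → S and build the canonical LR(0) collection (I0 = CLOSURE({[S' → . S]}), then GOTO on every symbol after a dot until no new states appear). It has 14 states:
  I0: { [S → . X d e], [S → . e], [S → . f S b], [S → . f], [S' → . S], [X → . b d], [X → . d X], [X → . e] }  — shift
  I1: { [S' → S .] }  — accept
  I2: { [S → X . d e] }  — shift
  I3: { [X → b . d] }  — shift
  I4: { [X → . b d], [X → . d X], [X → . e], [X → d . X] }  — shift
  I5: { [S → e .], [X → e .] }  — 2 reduces
  I6: { [S → . X d e], [S → . e], [S → . f S b], [S → . f], [S → f . S b], [S → f .], [X → . b d], [X → . d X], [X → . e] }  — shift, reduce
  I7: { [S → f S . b] }  — shift
  I8: { [S → f S b .] }  — reduce
  I9: { [X → d X .] }  — reduce
  I10: { [X → e .] }  — reduce
  I11: { [X → b d .] }  — reduce
  I12: { [S → X d . e] }  — shift
  I13: { [S → X d e .] }  — reduce

I5 contains complete items [S → e .], [X → e .] — reduce-reduce conflict.

Answer: Yes — I5: [S → e .] vs [X → e .]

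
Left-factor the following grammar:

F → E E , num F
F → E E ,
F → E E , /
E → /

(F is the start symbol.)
Left-factoring transforms A → αβ₁ | αβ₂ into A → αA' and A' → β₁ | β₂
(α is the longest common prefix among the alternatives). Repeat until
no nonterminal has two alternatives with a common prefix.

Round 1: F has alternatives sharing prefix 'E E ,'. Introduce F': F → E E , F'
  Add: F' → num F
  Add: F' → ε
  Add: F' → /

No remaining common prefixes — done.

Resulting grammar:
F → E E , F'
F' → num F
F' → ε
F' → /
E → /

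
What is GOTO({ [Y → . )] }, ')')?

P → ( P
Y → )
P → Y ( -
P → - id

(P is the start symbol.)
GOTO(I, ')') = CLOSURE({ [A → αX.β] : [A → α.Xβ] ∈ I, X = ')' })

Items with dot before ')', with the dot advanced:
  [Y → . )] → [Y → ) .]
Closure adds nothing (no advanced item has the dot before a non-terminal).

GOTO = { [Y → ) .] }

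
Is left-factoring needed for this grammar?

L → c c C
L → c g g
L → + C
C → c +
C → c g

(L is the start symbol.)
Yes, L has productions with common prefix 'c'; C has productions with common prefix 'c'

Left-factoring is needed when two productions for the same non-terminal
share a common prefix on the right-hand side.

Productions for L:
  L → c c C
  L → c g g
  L → + C
Productions for C:
  C → c +
  C → c g

Found common prefix 'c' in productions for L
Found common prefix 'c' in productions for C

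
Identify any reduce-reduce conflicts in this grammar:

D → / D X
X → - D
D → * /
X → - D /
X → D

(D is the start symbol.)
A reduce-reduce conflict occurs when an LR(0) state has two complete items [A → α .] and [B → β .] — both call for a reduction, and with no lookahead the parser cannot choose between them.

Augment with D' → D and build the canonical LR(0) collection (I0 = CLOSURE({[D' → . D]}), then GOTO on every symbol after a dot until no new states appear). It has 11 states:
  I0: { [D → . * /], [D → . / D X], [D' → . D] }  — shift
  I1: { [D → * . /] }  — shift
  I2: { [D → . * /], [D → . / D X], [D → / . D X] }  — shift
  I3: { [D' → D .] }  — accept
  I4: { [D → . * /], [D → . / D X], [D → / D . X], [X → . - D /], [X → . - D], [X → . D] }  — shift
  I5: { [D → . * /], [D → . / D X], [X → - . D /], [X → - . D] }  — shift
  I6: { [X → D .] }  — reduce
  I7: { [D → / D X .] }  — reduce
  I8: { [X → - D . /], [X → - D .] }  — shift, reduce
  I9: { [X → - D / .] }  — reduce
  I10: { [D → * / .] }  — reduce

No state contains more than one complete item.

Answer: No reduce-reduce conflicts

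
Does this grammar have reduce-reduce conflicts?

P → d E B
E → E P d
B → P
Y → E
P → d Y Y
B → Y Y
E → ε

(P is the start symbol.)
A reduce-reduce conflict occurs when an LR(0) state has two complete items [A → α .] and [B → β .] — both call for a reduction, and with no lookahead the parser cannot choose between them.

Augment with P' → P and build the canonical LR(0) collection (I0 = CLOSURE({[P' → . P]}), then GOTO on every symbol after a dot until no new states appear). It has 13 states:
  I0: { [P → . d E B], [P → . d Y Y], [P' → . P] }  — shift
  I1: { [P' → P .] }  — accept
  I2: { [E → . E P d], [E → .], [P → d . E B], [P → d . Y Y], [Y → . E] }  — reduce
  I3: { [B → . P], [B → . Y Y], [E → . E P d], [E → .], [E → E . P d], [P → . d E B], [P → . d Y Y], [P → d E . B], [Y → . E], [Y → E .] }  — shift, 2 reduces
  I4: { [E → . E P d], [E → .], [P → d Y . Y], [Y → . E] }  — reduce
  I5: { [E → E . P d], [P → . d E B], [P → . d Y Y], [Y → E .] }  — shift, reduce
  I6: { [P → d Y Y .] }  — reduce
  I7: { [E → E P . d] }  — shift
  I8: { [E → E P d .] }  — reduce
  I9: { [P → d E B .] }  — reduce
  I10: { [B → P .], [E → E P . d] }  — shift, reduce
  I11: { [B → Y . Y], [E → . E P d], [E → .], [Y → . E] }  — reduce
  I12: { [B → Y Y .] }  — reduce

I3 contains complete items [E → .], [Y → E .] — reduce-reduce conflict.

Answer: Yes — I3: [E → .] vs [Y → E .]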